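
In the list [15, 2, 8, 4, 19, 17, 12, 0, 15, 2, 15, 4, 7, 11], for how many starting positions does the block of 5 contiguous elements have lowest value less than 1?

5

(15, 2, 8, 4, 19) → min 2
(2, 8, 4, 19, 17) → min 2
(8, 4, 19, 17, 12) → min 4
(4, 19, 17, 12, 0) → min 0  < 1 ✓
(19, 17, 12, 0, 15) → min 0  < 1 ✓
(17, 12, 0, 15, 2) → min 0  < 1 ✓
(12, 0, 15, 2, 15) → min 0  < 1 ✓
(0, 15, 2, 15, 4) → min 0  < 1 ✓
(15, 2, 15, 4, 7) → min 2
(2, 15, 4, 7, 11) → min 2
5 windows satisfy the condition.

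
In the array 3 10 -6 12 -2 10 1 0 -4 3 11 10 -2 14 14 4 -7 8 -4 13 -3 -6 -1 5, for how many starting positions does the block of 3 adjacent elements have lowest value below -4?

(3, 10, -6) → min -6  < -4 ✓
(10, -6, 12) → min -6  < -4 ✓
(-6, 12, -2) → min -6  < -4 ✓
(12, -2, 10) → min -2
(-2, 10, 1) → min -2
(10, 1, 0) → min 0
(1, 0, -4) → min -4
(0, -4, 3) → min -4
(-4, 3, 11) → min -4
(3, 11, 10) → min 3
(11, 10, -2) → min -2
(10, -2, 14) → min -2
(-2, 14, 14) → min -2
(14, 14, 4) → min 4
(14, 4, -7) → min -7  < -4 ✓
(4, -7, 8) → min -7  < -4 ✓
(-7, 8, -4) → min -7  < -4 ✓
(8, -4, 13) → min -4
(-4, 13, -3) → min -4
(13, -3, -6) → min -6  < -4 ✓
(-3, -6, -1) → min -6  < -4 ✓
(-6, -1, 5) → min -6  < -4 ✓
9 windows satisfy the condition.

9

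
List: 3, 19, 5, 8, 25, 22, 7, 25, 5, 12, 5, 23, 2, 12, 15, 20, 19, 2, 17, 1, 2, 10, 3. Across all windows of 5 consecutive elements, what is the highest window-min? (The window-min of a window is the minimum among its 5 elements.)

[3, 19, 5, 8, 25] → min 3
[19, 5, 8, 25, 22] → min 5
[5, 8, 25, 22, 7] → min 5
[8, 25, 22, 7, 25] → min 7
[25, 22, 7, 25, 5] → min 5
[22, 7, 25, 5, 12] → min 5
[7, 25, 5, 12, 5] → min 5
[25, 5, 12, 5, 23] → min 5
[5, 12, 5, 23, 2] → min 2
[12, 5, 23, 2, 12] → min 2
[5, 23, 2, 12, 15] → min 2
[23, 2, 12, 15, 20] → min 2
[2, 12, 15, 20, 19] → min 2
[12, 15, 20, 19, 2] → min 2
[15, 20, 19, 2, 17] → min 2
[20, 19, 2, 17, 1] → min 1
[19, 2, 17, 1, 2] → min 1
[2, 17, 1, 2, 10] → min 1
[17, 1, 2, 10, 3] → min 1
Highest of these is 7.

7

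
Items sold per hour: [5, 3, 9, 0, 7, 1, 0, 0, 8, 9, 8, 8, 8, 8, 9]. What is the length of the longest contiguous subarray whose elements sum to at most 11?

Extend to the right; shrink from the left whenever the sum exceeds 11:
add 5: [5] sum 5, len 1
add 3: [5, 3] sum 8, len 2
add 9: [9] sum 9, len 1
add 0: [9, 0] sum 9, len 2
add 7: [0, 7] sum 7, len 2
add 1: [0, 7, 1] sum 8, len 3
add 0: [0, 7, 1, 0] sum 8, len 4
add 0: [0, 7, 1, 0, 0] sum 8, len 5
add 8: [1, 0, 0, 8] sum 9, len 4
add 9: [9] sum 9, len 1
add 8: [8] sum 8, len 1
add 8: [8] sum 8, len 1
add 8: [8] sum 8, len 1
add 8: [8] sum 8, len 1
add 9: [9] sum 9, len 1
Longest length seen: 5.

5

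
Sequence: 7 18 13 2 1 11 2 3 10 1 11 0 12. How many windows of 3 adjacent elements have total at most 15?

7 18 13 → sum 38
18 13 2 → sum 33
13 2 1 → sum 16
2 1 11 → sum 14  ≤ 15 ✓
1 11 2 → sum 14  ≤ 15 ✓
11 2 3 → sum 16
2 3 10 → sum 15  ≤ 15 ✓
3 10 1 → sum 14  ≤ 15 ✓
10 1 11 → sum 22
1 11 0 → sum 12  ≤ 15 ✓
11 0 12 → sum 23
5 windows satisfy the condition.

5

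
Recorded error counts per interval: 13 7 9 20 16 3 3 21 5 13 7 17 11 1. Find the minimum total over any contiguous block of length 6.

52

(13, 7, 9, 20, 16, 3) → sum 68
(7, 9, 20, 16, 3, 3) → sum 58
(9, 20, 16, 3, 3, 21) → sum 72
(20, 16, 3, 3, 21, 5) → sum 68
(16, 3, 3, 21, 5, 13) → sum 61
(3, 3, 21, 5, 13, 7) → sum 52
(3, 21, 5, 13, 7, 17) → sum 66
(21, 5, 13, 7, 17, 11) → sum 74
(5, 13, 7, 17, 11, 1) → sum 54
Minimum of these is 52.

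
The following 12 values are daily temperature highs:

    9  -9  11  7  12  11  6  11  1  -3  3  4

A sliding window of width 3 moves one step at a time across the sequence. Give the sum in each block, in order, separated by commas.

[9, -9, 11] → sum 11
[-9, 11, 7] → sum 9
[11, 7, 12] → sum 30
[7, 12, 11] → sum 30
[12, 11, 6] → sum 29
[11, 6, 11] → sum 28
[6, 11, 1] → sum 18
[11, 1, -3] → sum 9
[1, -3, 3] → sum 1
[-3, 3, 4] → sum 4

11, 9, 30, 30, 29, 28, 18, 9, 1, 4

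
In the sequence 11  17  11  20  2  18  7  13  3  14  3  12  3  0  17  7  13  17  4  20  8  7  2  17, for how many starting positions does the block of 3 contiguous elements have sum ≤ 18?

3

(11, 17, 11) → sum 39
(17, 11, 20) → sum 48
(11, 20, 2) → sum 33
(20, 2, 18) → sum 40
(2, 18, 7) → sum 27
(18, 7, 13) → sum 38
(7, 13, 3) → sum 23
(13, 3, 14) → sum 30
(3, 14, 3) → sum 20
(14, 3, 12) → sum 29
(3, 12, 3) → sum 18  ≤ 18 ✓
(12, 3, 0) → sum 15  ≤ 18 ✓
(3, 0, 17) → sum 20
(0, 17, 7) → sum 24
(17, 7, 13) → sum 37
(7, 13, 17) → sum 37
(13, 17, 4) → sum 34
(17, 4, 20) → sum 41
(4, 20, 8) → sum 32
(20, 8, 7) → sum 35
(8, 7, 2) → sum 17  ≤ 18 ✓
(7, 2, 17) → sum 26
3 windows satisfy the condition.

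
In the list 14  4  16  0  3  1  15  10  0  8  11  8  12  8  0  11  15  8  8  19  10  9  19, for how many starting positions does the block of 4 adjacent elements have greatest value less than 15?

14 4 16 0 → max 16
4 16 0 3 → max 16
16 0 3 1 → max 16
0 3 1 15 → max 15
3 1 15 10 → max 15
1 15 10 0 → max 15
15 10 0 8 → max 15
10 0 8 11 → max 11  < 15 ✓
0 8 11 8 → max 11  < 15 ✓
8 11 8 12 → max 12  < 15 ✓
11 8 12 8 → max 12  < 15 ✓
8 12 8 0 → max 12  < 15 ✓
12 8 0 11 → max 12  < 15 ✓
8 0 11 15 → max 15
0 11 15 8 → max 15
11 15 8 8 → max 15
15 8 8 19 → max 19
8 8 19 10 → max 19
8 19 10 9 → max 19
19 10 9 19 → max 19
6 windows satisfy the condition.

6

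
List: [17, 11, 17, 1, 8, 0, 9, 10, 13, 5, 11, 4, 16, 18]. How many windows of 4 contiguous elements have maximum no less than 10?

(17, 11, 17, 1) → max 17  ≥ 10 ✓
(11, 17, 1, 8) → max 17  ≥ 10 ✓
(17, 1, 8, 0) → max 17  ≥ 10 ✓
(1, 8, 0, 9) → max 9
(8, 0, 9, 10) → max 10  ≥ 10 ✓
(0, 9, 10, 13) → max 13  ≥ 10 ✓
(9, 10, 13, 5) → max 13  ≥ 10 ✓
(10, 13, 5, 11) → max 13  ≥ 10 ✓
(13, 5, 11, 4) → max 13  ≥ 10 ✓
(5, 11, 4, 16) → max 16  ≥ 10 ✓
(11, 4, 16, 18) → max 18  ≥ 10 ✓
10 windows satisfy the condition.

10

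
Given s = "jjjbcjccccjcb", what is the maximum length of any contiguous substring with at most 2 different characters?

8

add j: window [j] (1 distinct), len 1
add j: window [j, j] (1 distinct), len 2
add j: window [j, j, j] (1 distinct), len 3
add b: window [j, j, j, b] (2 distinct), len 4
add c: window [b, c] (2 distinct), len 2
add j: window [c, j] (2 distinct), len 2
add c: window [c, j, c] (2 distinct), len 3
add c: window [c, j, c, c] (2 distinct), len 4
add c: window [c, j, c, c, c] (2 distinct), len 5
add c: window [c, j, c, c, c, c] (2 distinct), len 6
add j: window [c, j, c, c, c, c, j] (2 distinct), len 7
add c: window [c, j, c, c, c, c, j, c] (2 distinct), len 8
add b: window [c, b] (2 distinct), len 2
Longest length with ≤2 distinct: 8.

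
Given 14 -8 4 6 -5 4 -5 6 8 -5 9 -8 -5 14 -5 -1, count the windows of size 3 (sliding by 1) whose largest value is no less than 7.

9

14 -8 4 → max 14  ≥ 7 ✓
-8 4 6 → max 6
4 6 -5 → max 6
6 -5 4 → max 6
-5 4 -5 → max 4
4 -5 6 → max 6
-5 6 8 → max 8  ≥ 7 ✓
6 8 -5 → max 8  ≥ 7 ✓
8 -5 9 → max 9  ≥ 7 ✓
-5 9 -8 → max 9  ≥ 7 ✓
9 -8 -5 → max 9  ≥ 7 ✓
-8 -5 14 → max 14  ≥ 7 ✓
-5 14 -5 → max 14  ≥ 7 ✓
14 -5 -1 → max 14  ≥ 7 ✓
9 windows satisfy the condition.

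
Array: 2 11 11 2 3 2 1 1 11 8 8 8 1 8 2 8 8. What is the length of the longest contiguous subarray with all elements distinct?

3

[2] len 1
[2, 11] len 2
[11] len 1
[11, 2] len 2
[11, 2, 3] len 3
[3, 2] len 2
[3, 2, 1] len 3
[1] len 1
[1, 11] len 2
[1, 11, 8] len 3
[8] len 1
[8] len 1
[8, 1] len 2
[1, 8] len 2
[1, 8, 2] len 3
[2, 8] len 2
[8] len 1
Longest all-distinct length: 3.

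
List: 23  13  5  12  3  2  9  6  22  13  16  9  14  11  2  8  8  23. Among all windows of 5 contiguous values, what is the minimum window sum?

31

(23, 13, 5, 12, 3) → sum 56
(13, 5, 12, 3, 2) → sum 35
(5, 12, 3, 2, 9) → sum 31
(12, 3, 2, 9, 6) → sum 32
(3, 2, 9, 6, 22) → sum 42
(2, 9, 6, 22, 13) → sum 52
(9, 6, 22, 13, 16) → sum 66
(6, 22, 13, 16, 9) → sum 66
(22, 13, 16, 9, 14) → sum 74
(13, 16, 9, 14, 11) → sum 63
(16, 9, 14, 11, 2) → sum 52
(9, 14, 11, 2, 8) → sum 44
(14, 11, 2, 8, 8) → sum 43
(11, 2, 8, 8, 23) → sum 52
Minimum of these is 31.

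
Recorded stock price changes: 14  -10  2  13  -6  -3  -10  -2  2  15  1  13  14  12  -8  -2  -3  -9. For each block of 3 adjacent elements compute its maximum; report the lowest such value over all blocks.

-3

Each size-3 window and its max:
[14, -10, 2] → max 14
[-10, 2, 13] → max 13
[2, 13, -6] → max 13
[13, -6, -3] → max 13
[-6, -3, -10] → max -3
[-3, -10, -2] → max -2
[-10, -2, 2] → max 2
[-2, 2, 15] → max 15
[2, 15, 1] → max 15
[15, 1, 13] → max 15
[1, 13, 14] → max 14
[13, 14, 12] → max 14
[14, 12, -8] → max 14
[12, -8, -2] → max 12
[-8, -2, -3] → max -2
[-2, -3, -9] → max -2
Lowest of these is -3.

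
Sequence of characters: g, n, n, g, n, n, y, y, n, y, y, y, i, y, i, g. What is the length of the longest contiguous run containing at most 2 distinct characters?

[g] 1 distinct, len 1
[g, n] 2 distinct, len 2
[g, n, n] 2 distinct, len 3
[g, n, n, g] 2 distinct, len 4
[g, n, n, g, n] 2 distinct, len 5
[g, n, n, g, n, n] 2 distinct, len 6
[n, n, y] 2 distinct, len 3
[n, n, y, y] 2 distinct, len 4
[n, n, y, y, n] 2 distinct, len 5
[n, n, y, y, n, y] 2 distinct, len 6
[n, n, y, y, n, y, y] 2 distinct, len 7
[n, n, y, y, n, y, y, y] 2 distinct, len 8
[y, y, y, i] 2 distinct, len 4
[y, y, y, i, y] 2 distinct, len 5
[y, y, y, i, y, i] 2 distinct, len 6
[i, g] 2 distinct, len 2
Longest length with ≤2 distinct: 8.

8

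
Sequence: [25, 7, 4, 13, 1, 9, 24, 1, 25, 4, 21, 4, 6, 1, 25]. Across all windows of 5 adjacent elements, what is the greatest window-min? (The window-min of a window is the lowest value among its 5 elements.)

Window mins for each of the 11 positions:
25 7 4 13 1 → min 1
7 4 13 1 9 → min 1
4 13 1 9 24 → min 1
13 1 9 24 1 → min 1
1 9 24 1 25 → min 1
9 24 1 25 4 → min 1
24 1 25 4 21 → min 1
1 25 4 21 4 → min 1
25 4 21 4 6 → min 4
4 21 4 6 1 → min 1
21 4 6 1 25 → min 1
Greatest of these is 4.

4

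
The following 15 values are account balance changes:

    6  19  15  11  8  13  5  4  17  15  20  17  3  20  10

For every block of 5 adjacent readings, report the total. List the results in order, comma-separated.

59, 66, 52, 41, 47, 54, 61, 73, 72, 75, 70

Sliding a size-5 window across the 15 values:
(6, 19, 15, 11, 8) → sum 59
(19, 15, 11, 8, 13) → sum 66
(15, 11, 8, 13, 5) → sum 52
(11, 8, 13, 5, 4) → sum 41
(8, 13, 5, 4, 17) → sum 47
(13, 5, 4, 17, 15) → sum 54
(5, 4, 17, 15, 20) → sum 61
(4, 17, 15, 20, 17) → sum 73
(17, 15, 20, 17, 3) → sum 72
(15, 20, 17, 3, 20) → sum 75
(20, 17, 3, 20, 10) → sum 70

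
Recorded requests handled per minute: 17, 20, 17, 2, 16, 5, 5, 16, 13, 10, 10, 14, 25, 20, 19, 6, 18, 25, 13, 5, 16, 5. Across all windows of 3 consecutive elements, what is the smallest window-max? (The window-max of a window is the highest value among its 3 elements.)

[17, 20, 17] → max 20
[20, 17, 2] → max 20
[17, 2, 16] → max 17
[2, 16, 5] → max 16
[16, 5, 5] → max 16
[5, 5, 16] → max 16
[5, 16, 13] → max 16
[16, 13, 10] → max 16
[13, 10, 10] → max 13
[10, 10, 14] → max 14
[10, 14, 25] → max 25
[14, 25, 20] → max 25
[25, 20, 19] → max 25
[20, 19, 6] → max 20
[19, 6, 18] → max 19
[6, 18, 25] → max 25
[18, 25, 13] → max 25
[25, 13, 5] → max 25
[13, 5, 16] → max 16
[5, 16, 5] → max 16
Smallest of these is 13.

13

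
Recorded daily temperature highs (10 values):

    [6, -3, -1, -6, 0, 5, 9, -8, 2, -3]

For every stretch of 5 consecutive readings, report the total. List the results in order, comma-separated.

-4, -5, 7, 0, 8, 5

[6, -3, -1, -6, 0] → sum -4
[-3, -1, -6, 0, 5] → sum -5
[-1, -6, 0, 5, 9] → sum 7
[-6, 0, 5, 9, -8] → sum 0
[0, 5, 9, -8, 2] → sum 8
[5, 9, -8, 2, -3] → sum 5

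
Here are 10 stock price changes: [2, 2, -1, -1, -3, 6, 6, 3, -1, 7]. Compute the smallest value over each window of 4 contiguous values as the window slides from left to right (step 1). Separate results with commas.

-1, -3, -3, -3, -3, -1, -1

Sliding a size-4 window across the 10 values:
[2, 2, -1, -1] → min -1
[2, -1, -1, -3] → min -3
[-1, -1, -3, 6] → min -3
[-1, -3, 6, 6] → min -3
[-3, 6, 6, 3] → min -3
[6, 6, 3, -1] → min -1
[6, 3, -1, 7] → min -1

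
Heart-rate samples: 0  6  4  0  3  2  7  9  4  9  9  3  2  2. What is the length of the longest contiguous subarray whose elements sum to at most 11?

4

Extend to the right; shrink from the left whenever the sum exceeds 11:
add 0: [0] sum 0, len 1
add 6: [0, 6] sum 6, len 2
add 4: [0, 6, 4] sum 10, len 3
add 0: [0, 6, 4, 0] sum 10, len 4
add 3: [4, 0, 3] sum 7, len 3
add 2: [4, 0, 3, 2] sum 9, len 4
add 7: [2, 7] sum 9, len 2
add 9: [9] sum 9, len 1
add 4: [4] sum 4, len 1
add 9: [9] sum 9, len 1
add 9: [9] sum 9, len 1
add 3: [3] sum 3, len 1
add 2: [3, 2] sum 5, len 2
add 2: [3, 2, 2] sum 7, len 3
Longest length seen: 4.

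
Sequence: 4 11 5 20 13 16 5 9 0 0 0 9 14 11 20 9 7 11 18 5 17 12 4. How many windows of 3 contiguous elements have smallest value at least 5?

14

4 11 5 → min 4
11 5 20 → min 5  ≥ 5 ✓
5 20 13 → min 5  ≥ 5 ✓
20 13 16 → min 13  ≥ 5 ✓
13 16 5 → min 5  ≥ 5 ✓
16 5 9 → min 5  ≥ 5 ✓
5 9 0 → min 0
9 0 0 → min 0
0 0 0 → min 0
0 0 9 → min 0
0 9 14 → min 0
9 14 11 → min 9  ≥ 5 ✓
14 11 20 → min 11  ≥ 5 ✓
11 20 9 → min 9  ≥ 5 ✓
20 9 7 → min 7  ≥ 5 ✓
9 7 11 → min 7  ≥ 5 ✓
7 11 18 → min 7  ≥ 5 ✓
11 18 5 → min 5  ≥ 5 ✓
18 5 17 → min 5  ≥ 5 ✓
5 17 12 → min 5  ≥ 5 ✓
17 12 4 → min 4
14 windows satisfy the condition.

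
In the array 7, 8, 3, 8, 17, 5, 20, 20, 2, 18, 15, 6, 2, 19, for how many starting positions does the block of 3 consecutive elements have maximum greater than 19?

(7, 8, 3) → max 8
(8, 3, 8) → max 8
(3, 8, 17) → max 17
(8, 17, 5) → max 17
(17, 5, 20) → max 20  > 19 ✓
(5, 20, 20) → max 20  > 19 ✓
(20, 20, 2) → max 20  > 19 ✓
(20, 2, 18) → max 20  > 19 ✓
(2, 18, 15) → max 18
(18, 15, 6) → max 18
(15, 6, 2) → max 15
(6, 2, 19) → max 19
4 windows satisfy the condition.

4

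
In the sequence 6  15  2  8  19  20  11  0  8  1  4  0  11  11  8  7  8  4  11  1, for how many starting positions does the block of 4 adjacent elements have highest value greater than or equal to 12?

6

(6, 15, 2, 8) → max 15  ≥ 12 ✓
(15, 2, 8, 19) → max 19  ≥ 12 ✓
(2, 8, 19, 20) → max 20  ≥ 12 ✓
(8, 19, 20, 11) → max 20  ≥ 12 ✓
(19, 20, 11, 0) → max 20  ≥ 12 ✓
(20, 11, 0, 8) → max 20  ≥ 12 ✓
(11, 0, 8, 1) → max 11
(0, 8, 1, 4) → max 8
(8, 1, 4, 0) → max 8
(1, 4, 0, 11) → max 11
(4, 0, 11, 11) → max 11
(0, 11, 11, 8) → max 11
(11, 11, 8, 7) → max 11
(11, 8, 7, 8) → max 11
(8, 7, 8, 4) → max 8
(7, 8, 4, 11) → max 11
(8, 4, 11, 1) → max 11
6 windows satisfy the condition.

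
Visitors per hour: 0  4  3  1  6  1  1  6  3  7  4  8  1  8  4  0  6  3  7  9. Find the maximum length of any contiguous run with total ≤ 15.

Extend to the right; shrink from the left whenever the sum exceeds 15:
[0] sum 0 len 1
[0, 4] sum 4 len 2
[0, 4, 3] sum 7 len 3
[0, 4, 3, 1] sum 8 len 4
[0, 4, 3, 1, 6] sum 14 len 5
[0, 4, 3, 1, 6, 1] sum 15 len 6
[3, 1, 6, 1, 1] sum 12 len 5
[1, 6, 1, 1, 6] sum 15 len 5
[1, 1, 6, 3] sum 11 len 4
[3, 7] sum 10 len 2
[3, 7, 4] sum 14 len 3
[4, 8] sum 12 len 2
[4, 8, 1] sum 13 len 3
[1, 8] sum 9 len 2
[1, 8, 4] sum 13 len 3
[1, 8, 4, 0] sum 13 len 4
[4, 0, 6] sum 10 len 3
[4, 0, 6, 3] sum 13 len 4
[3, 7] sum 10 len 2
[9] sum 9 len 1
Longest length seen: 6.

6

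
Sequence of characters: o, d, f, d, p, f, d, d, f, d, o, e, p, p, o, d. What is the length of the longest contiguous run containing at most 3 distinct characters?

9

[o] 1 distinct, len 1
[o, d] 2 distinct, len 2
[o, d, f] 3 distinct, len 3
[o, d, f, d] 3 distinct, len 4
[d, f, d, p] 3 distinct, len 4
[d, f, d, p, f] 3 distinct, len 5
[d, f, d, p, f, d] 3 distinct, len 6
[d, f, d, p, f, d, d] 3 distinct, len 7
[d, f, d, p, f, d, d, f] 3 distinct, len 8
[d, f, d, p, f, d, d, f, d] 3 distinct, len 9
[f, d, d, f, d, o] 3 distinct, len 6
[d, o, e] 3 distinct, len 3
[o, e, p] 3 distinct, len 3
[o, e, p, p] 3 distinct, len 4
[o, e, p, p, o] 3 distinct, len 5
[p, p, o, d] 3 distinct, len 4
Longest length with ≤3 distinct: 9.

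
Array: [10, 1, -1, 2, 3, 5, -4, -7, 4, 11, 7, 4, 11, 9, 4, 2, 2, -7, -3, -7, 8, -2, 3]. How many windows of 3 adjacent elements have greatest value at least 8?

(10, 1, -1) → max 10  ≥ 8 ✓
(1, -1, 2) → max 2
(-1, 2, 3) → max 3
(2, 3, 5) → max 5
(3, 5, -4) → max 5
(5, -4, -7) → max 5
(-4, -7, 4) → max 4
(-7, 4, 11) → max 11  ≥ 8 ✓
(4, 11, 7) → max 11  ≥ 8 ✓
(11, 7, 4) → max 11  ≥ 8 ✓
(7, 4, 11) → max 11  ≥ 8 ✓
(4, 11, 9) → max 11  ≥ 8 ✓
(11, 9, 4) → max 11  ≥ 8 ✓
(9, 4, 2) → max 9  ≥ 8 ✓
(4, 2, 2) → max 4
(2, 2, -7) → max 2
(2, -7, -3) → max 2
(-7, -3, -7) → max -3
(-3, -7, 8) → max 8  ≥ 8 ✓
(-7, 8, -2) → max 8  ≥ 8 ✓
(8, -2, 3) → max 8  ≥ 8 ✓
11 windows satisfy the condition.

11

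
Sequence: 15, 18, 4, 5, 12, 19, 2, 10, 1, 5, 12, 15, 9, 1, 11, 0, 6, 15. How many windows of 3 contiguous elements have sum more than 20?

11

(15, 18, 4) → sum 37  > 20 ✓
(18, 4, 5) → sum 27  > 20 ✓
(4, 5, 12) → sum 21  > 20 ✓
(5, 12, 19) → sum 36  > 20 ✓
(12, 19, 2) → sum 33  > 20 ✓
(19, 2, 10) → sum 31  > 20 ✓
(2, 10, 1) → sum 13
(10, 1, 5) → sum 16
(1, 5, 12) → sum 18
(5, 12, 15) → sum 32  > 20 ✓
(12, 15, 9) → sum 36  > 20 ✓
(15, 9, 1) → sum 25  > 20 ✓
(9, 1, 11) → sum 21  > 20 ✓
(1, 11, 0) → sum 12
(11, 0, 6) → sum 17
(0, 6, 15) → sum 21  > 20 ✓
11 windows satisfy the condition.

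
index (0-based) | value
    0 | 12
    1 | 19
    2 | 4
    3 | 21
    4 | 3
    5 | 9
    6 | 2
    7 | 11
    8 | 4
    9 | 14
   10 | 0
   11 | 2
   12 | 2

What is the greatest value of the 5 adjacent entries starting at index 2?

21

Elements at indices 2..6: 4, 21, 3, 9, 2
max(4, 21, 3, 9, 2) = 21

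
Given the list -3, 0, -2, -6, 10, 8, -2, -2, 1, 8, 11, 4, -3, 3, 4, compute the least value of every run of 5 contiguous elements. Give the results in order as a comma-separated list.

[-3, 0, -2, -6, 10] → min -6
[0, -2, -6, 10, 8] → min -6
[-2, -6, 10, 8, -2] → min -6
[-6, 10, 8, -2, -2] → min -6
[10, 8, -2, -2, 1] → min -2
[8, -2, -2, 1, 8] → min -2
[-2, -2, 1, 8, 11] → min -2
[-2, 1, 8, 11, 4] → min -2
[1, 8, 11, 4, -3] → min -3
[8, 11, 4, -3, 3] → min -3
[11, 4, -3, 3, 4] → min -3

-6, -6, -6, -6, -2, -2, -2, -2, -3, -3, -3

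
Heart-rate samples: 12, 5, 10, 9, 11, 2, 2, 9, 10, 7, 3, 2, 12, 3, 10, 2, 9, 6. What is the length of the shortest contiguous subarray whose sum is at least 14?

2

add 12: running sum 12 < 14
end 1: [12, 5] sum 17, len 2
end 2: [5, 10] sum 15, len 2
end 3: [10, 9] sum 19, len 2
end 4: [9, 11] sum 20, len 2
end 5: [9, 11, 2] sum 22, len 3
end 6: [11, 2, 2] sum 15, len 3
end 7: [11, 2, 2, 9] sum 24, len 4
end 8: [9, 10] sum 19, len 2
end 9: [10, 7] sum 17, len 2
end 10: [10, 7, 3] sum 20, len 3
end 11: [10, 7, 3, 2] sum 22, len 4
end 12: [2, 12] sum 14, len 2
end 13: [12, 3] sum 15, len 2
end 14: [12, 3, 10] sum 25, len 3
end 15: [3, 10, 2] sum 15, len 3
end 16: [10, 2, 9] sum 21, len 3
end 17: [9, 6] sum 15, len 2
Shortest qualifying length: 2.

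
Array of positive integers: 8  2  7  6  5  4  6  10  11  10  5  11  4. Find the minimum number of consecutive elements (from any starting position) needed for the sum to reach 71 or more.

add 8: running sum 8 < 71
add 2: running sum 10 < 71
add 7: running sum 17 < 71
add 6: running sum 23 < 71
add 5: running sum 28 < 71
add 4: running sum 32 < 71
add 6: running sum 38 < 71
add 10: running sum 48 < 71
add 11: running sum 59 < 71
add 10: running sum 69 < 71
end 10: [8, 2, 7, 6, 5, 4, 6, 10, 11, 10, 5] sum 74, len 11
end 11: [7, 6, 5, 4, 6, 10, 11, 10, 5, 11] sum 75, len 10
end 12: [6, 5, 4, 6, 10, 11, 10, 5, 11, 4] sum 72, len 10
Shortest qualifying length: 10.

10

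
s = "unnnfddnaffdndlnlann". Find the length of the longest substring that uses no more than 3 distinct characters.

add u: window [u] (1 distinct), len 1
add n: window [u, n] (2 distinct), len 2
add n: window [u, n, n] (2 distinct), len 3
add n: window [u, n, n, n] (2 distinct), len 4
add f: window [u, n, n, n, f] (3 distinct), len 5
add d: window [n, n, n, f, d] (3 distinct), len 5
add d: window [n, n, n, f, d, d] (3 distinct), len 6
add n: window [n, n, n, f, d, d, n] (3 distinct), len 7
add a: window [d, d, n, a] (3 distinct), len 4
add f: window [n, a, f] (3 distinct), len 3
add f: window [n, a, f, f] (3 distinct), len 4
add d: window [a, f, f, d] (3 distinct), len 4
add n: window [f, f, d, n] (3 distinct), len 4
add d: window [f, f, d, n, d] (3 distinct), len 5
add l: window [d, n, d, l] (3 distinct), len 4
add n: window [d, n, d, l, n] (3 distinct), len 5
add l: window [d, n, d, l, n, l] (3 distinct), len 6
add a: window [l, n, l, a] (3 distinct), len 4
add n: window [l, n, l, a, n] (3 distinct), len 5
add n: window [l, n, l, a, n, n] (3 distinct), len 6
Longest length with ≤3 distinct: 7.

7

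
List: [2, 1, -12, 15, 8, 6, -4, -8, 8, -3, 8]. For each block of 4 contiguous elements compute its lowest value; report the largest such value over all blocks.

Window mins for each of the 8 positions:
(2, 1, -12, 15) → min -12
(1, -12, 15, 8) → min -12
(-12, 15, 8, 6) → min -12
(15, 8, 6, -4) → min -4
(8, 6, -4, -8) → min -8
(6, -4, -8, 8) → min -8
(-4, -8, 8, -3) → min -8
(-8, 8, -3, 8) → min -8
Largest of these is -4.

-4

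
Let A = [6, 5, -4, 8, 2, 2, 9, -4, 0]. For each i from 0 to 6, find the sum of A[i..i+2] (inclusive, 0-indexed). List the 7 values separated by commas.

6 5 -4 → sum 7
5 -4 8 → sum 9
-4 8 2 → sum 6
8 2 2 → sum 12
2 2 9 → sum 13
2 9 -4 → sum 7
9 -4 0 → sum 5

7, 9, 6, 12, 13, 7, 5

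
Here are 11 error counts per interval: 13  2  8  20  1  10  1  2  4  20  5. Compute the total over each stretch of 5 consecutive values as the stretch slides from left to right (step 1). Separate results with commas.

44, 41, 40, 34, 18, 37, 32

[13, 2, 8, 20, 1] → sum 44
[2, 8, 20, 1, 10] → sum 41
[8, 20, 1, 10, 1] → sum 40
[20, 1, 10, 1, 2] → sum 34
[1, 10, 1, 2, 4] → sum 18
[10, 1, 2, 4, 20] → sum 37
[1, 2, 4, 20, 5] → sum 32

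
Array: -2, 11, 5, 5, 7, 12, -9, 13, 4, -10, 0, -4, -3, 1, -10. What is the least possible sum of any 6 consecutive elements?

(-2, 11, 5, 5, 7, 12) → sum 38
(11, 5, 5, 7, 12, -9) → sum 31
(5, 5, 7, 12, -9, 13) → sum 33
(5, 7, 12, -9, 13, 4) → sum 32
(7, 12, -9, 13, 4, -10) → sum 17
(12, -9, 13, 4, -10, 0) → sum 10
(-9, 13, 4, -10, 0, -4) → sum -6
(13, 4, -10, 0, -4, -3) → sum 0
(4, -10, 0, -4, -3, 1) → sum -12
(-10, 0, -4, -3, 1, -10) → sum -26
Least of these is -26.

-26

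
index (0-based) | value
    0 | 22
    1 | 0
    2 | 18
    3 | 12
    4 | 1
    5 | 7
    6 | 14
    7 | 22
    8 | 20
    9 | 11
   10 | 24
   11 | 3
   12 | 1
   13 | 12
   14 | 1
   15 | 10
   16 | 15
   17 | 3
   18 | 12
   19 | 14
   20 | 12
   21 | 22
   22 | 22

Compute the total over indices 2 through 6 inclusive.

Elements at indices 2..6: 18, 12, 1, 7, 14
sum(18, 12, 1, 7, 14) = 52

52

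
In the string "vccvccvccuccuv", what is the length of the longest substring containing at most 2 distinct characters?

[v] 1 distinct, len 1
[v, c] 2 distinct, len 2
[v, c, c] 2 distinct, len 3
[v, c, c, v] 2 distinct, len 4
[v, c, c, v, c] 2 distinct, len 5
[v, c, c, v, c, c] 2 distinct, len 6
[v, c, c, v, c, c, v] 2 distinct, len 7
[v, c, c, v, c, c, v, c] 2 distinct, len 8
[v, c, c, v, c, c, v, c, c] 2 distinct, len 9
[c, c, u] 2 distinct, len 3
[c, c, u, c] 2 distinct, len 4
[c, c, u, c, c] 2 distinct, len 5
[c, c, u, c, c, u] 2 distinct, len 6
[u, v] 2 distinct, len 2
Longest length with ≤2 distinct: 9.

9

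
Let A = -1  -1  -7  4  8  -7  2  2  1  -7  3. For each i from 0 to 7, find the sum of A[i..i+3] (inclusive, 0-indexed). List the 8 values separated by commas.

-1 -1 -7 4 → sum -5
-1 -7 4 8 → sum 4
-7 4 8 -7 → sum -2
4 8 -7 2 → sum 7
8 -7 2 2 → sum 5
-7 2 2 1 → sum -2
2 2 1 -7 → sum -2
2 1 -7 3 → sum -1

-5, 4, -2, 7, 5, -2, -2, -1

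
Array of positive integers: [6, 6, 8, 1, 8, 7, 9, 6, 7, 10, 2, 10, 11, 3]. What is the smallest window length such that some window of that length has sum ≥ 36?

add 6: running sum 6 < 36
add 6: running sum 12 < 36
add 8: running sum 20 < 36
add 1: running sum 21 < 36
add 8: running sum 29 < 36
end 5: [6, 6, 8, 1, 8, 7] sum 36, len 6
end 6: [6, 8, 1, 8, 7, 9] sum 39, len 6
end 7: [8, 1, 8, 7, 9, 6] sum 39, len 6
end 8: [8, 7, 9, 6, 7] sum 37, len 5
end 9: [7, 9, 6, 7, 10] sum 39, len 5
end 10: [7, 9, 6, 7, 10, 2] sum 41, len 6
end 11: [9, 6, 7, 10, 2, 10] sum 44, len 6
end 12: [7, 10, 2, 10, 11] sum 40, len 5
end 13: [10, 2, 10, 11, 3] sum 36, len 5
Shortest qualifying length: 5.

5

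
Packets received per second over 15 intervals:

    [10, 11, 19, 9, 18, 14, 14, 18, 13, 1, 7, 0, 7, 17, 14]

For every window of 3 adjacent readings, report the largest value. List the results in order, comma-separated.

19, 19, 19, 18, 18, 18, 18, 18, 13, 7, 7, 17, 17

10 11 19 → max 19
11 19 9 → max 19
19 9 18 → max 19
9 18 14 → max 18
18 14 14 → max 18
14 14 18 → max 18
14 18 13 → max 18
18 13 1 → max 18
13 1 7 → max 13
1 7 0 → max 7
7 0 7 → max 7
0 7 17 → max 17
7 17 14 → max 17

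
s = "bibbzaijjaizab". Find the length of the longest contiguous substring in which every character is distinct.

[b] len 1
[b, i] len 2
[i, b] len 2
[b] len 1
[b, z] len 2
[b, z, a] len 3
[b, z, a, i] len 4
[b, z, a, i, j] len 5
[j] len 1
[j, a] len 2
[j, a, i] len 3
[j, a, i, z] len 4
[i, z, a] len 3
[i, z, a, b] len 4
Longest all-distinct length: 5.

5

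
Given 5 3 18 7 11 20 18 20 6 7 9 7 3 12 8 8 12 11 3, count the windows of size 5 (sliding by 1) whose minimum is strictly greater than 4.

7

[5, 3, 18, 7, 11] → min 3
[3, 18, 7, 11, 20] → min 3
[18, 7, 11, 20, 18] → min 7  > 4 ✓
[7, 11, 20, 18, 20] → min 7  > 4 ✓
[11, 20, 18, 20, 6] → min 6  > 4 ✓
[20, 18, 20, 6, 7] → min 6  > 4 ✓
[18, 20, 6, 7, 9] → min 6  > 4 ✓
[20, 6, 7, 9, 7] → min 6  > 4 ✓
[6, 7, 9, 7, 3] → min 3
[7, 9, 7, 3, 12] → min 3
[9, 7, 3, 12, 8] → min 3
[7, 3, 12, 8, 8] → min 3
[3, 12, 8, 8, 12] → min 3
[12, 8, 8, 12, 11] → min 8  > 4 ✓
[8, 8, 12, 11, 3] → min 3
7 windows satisfy the condition.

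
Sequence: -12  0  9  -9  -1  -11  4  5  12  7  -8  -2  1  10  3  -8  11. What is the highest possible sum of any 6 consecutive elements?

20

[-12, 0, 9, -9, -1, -11] → sum -24
[0, 9, -9, -1, -11, 4] → sum -8
[9, -9, -1, -11, 4, 5] → sum -3
[-9, -1, -11, 4, 5, 12] → sum 0
[-1, -11, 4, 5, 12, 7] → sum 16
[-11, 4, 5, 12, 7, -8] → sum 9
[4, 5, 12, 7, -8, -2] → sum 18
[5, 12, 7, -8, -2, 1] → sum 15
[12, 7, -8, -2, 1, 10] → sum 20
[7, -8, -2, 1, 10, 3] → sum 11
[-8, -2, 1, 10, 3, -8] → sum -4
[-2, 1, 10, 3, -8, 11] → sum 15
Highest of these is 20.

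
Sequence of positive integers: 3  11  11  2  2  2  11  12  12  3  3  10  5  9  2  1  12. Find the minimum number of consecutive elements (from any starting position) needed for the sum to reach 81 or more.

12

add 3: running sum 3 < 81
add 11: running sum 14 < 81
add 11: running sum 25 < 81
add 2: running sum 27 < 81
add 2: running sum 29 < 81
add 2: running sum 31 < 81
add 11: running sum 42 < 81
add 12: running sum 54 < 81
add 12: running sum 66 < 81
add 3: running sum 69 < 81
add 3: running sum 72 < 81
end 11: [3, 11, 11, 2, 2, 2, 11, 12, 12, 3, 3, 10] sum 82, len 12
end 12: [11, 11, 2, 2, 2, 11, 12, 12, 3, 3, 10, 5] sum 84, len 12
end 13: [11, 2, 2, 2, 11, 12, 12, 3, 3, 10, 5, 9] sum 82, len 12
end 14: [11, 2, 2, 2, 11, 12, 12, 3, 3, 10, 5, 9, 2] sum 84, len 13
end 15: [11, 2, 2, 2, 11, 12, 12, 3, 3, 10, 5, 9, 2, 1] sum 85, len 14
end 16: [2, 11, 12, 12, 3, 3, 10, 5, 9, 2, 1, 12] sum 82, len 12
Shortest qualifying length: 12.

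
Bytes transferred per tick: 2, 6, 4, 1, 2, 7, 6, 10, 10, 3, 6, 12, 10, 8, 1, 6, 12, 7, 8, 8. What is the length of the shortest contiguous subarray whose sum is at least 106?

add 2: running sum 2 < 106
add 6: running sum 8 < 106
add 4: running sum 12 < 106
add 1: running sum 13 < 106
add 2: running sum 15 < 106
add 7: running sum 22 < 106
add 6: running sum 28 < 106
add 10: running sum 38 < 106
add 10: running sum 48 < 106
add 3: running sum 51 < 106
add 6: running sum 57 < 106
add 12: running sum 69 < 106
add 10: running sum 79 < 106
add 8: running sum 87 < 106
add 1: running sum 88 < 106
add 6: running sum 94 < 106
end 16: [2, 6, 4, 1, 2, 7, 6, 10, 10, 3, 6, 12, 10, 8, 1, 6, 12] sum 106, len 17
end 17: [6, 4, 1, 2, 7, 6, 10, 10, 3, 6, 12, 10, 8, 1, 6, 12, 7] sum 111, len 17
end 18: [7, 6, 10, 10, 3, 6, 12, 10, 8, 1, 6, 12, 7, 8] sum 106, len 14
end 19: [6, 10, 10, 3, 6, 12, 10, 8, 1, 6, 12, 7, 8, 8] sum 107, len 14
Shortest qualifying length: 14.

14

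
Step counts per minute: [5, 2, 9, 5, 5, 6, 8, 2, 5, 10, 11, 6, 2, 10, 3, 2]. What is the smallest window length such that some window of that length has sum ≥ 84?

add 5: running sum 5 < 84
add 2: running sum 7 < 84
add 9: running sum 16 < 84
add 5: running sum 21 < 84
add 5: running sum 26 < 84
add 6: running sum 32 < 84
add 8: running sum 40 < 84
add 2: running sum 42 < 84
add 5: running sum 47 < 84
add 10: running sum 57 < 84
add 11: running sum 68 < 84
add 6: running sum 74 < 84
add 2: running sum 76 < 84
add 10: shortest ending here [5, 2, 9, 5, 5, 6, 8, 2, 5, 10, 11, 6, 2, 10] sum 86, len 14
add 3: shortest ending here [2, 9, 5, 5, 6, 8, 2, 5, 10, 11, 6, 2, 10, 3] sum 84, len 14
add 2: shortest ending here [9, 5, 5, 6, 8, 2, 5, 10, 11, 6, 2, 10, 3, 2] sum 84, len 14
Shortest qualifying length: 14.

14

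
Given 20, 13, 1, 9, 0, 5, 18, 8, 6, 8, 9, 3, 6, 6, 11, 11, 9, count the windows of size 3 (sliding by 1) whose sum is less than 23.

6

20 13 1 → sum 34
13 1 9 → sum 23
1 9 0 → sum 10  < 23 ✓
9 0 5 → sum 14  < 23 ✓
0 5 18 → sum 23
5 18 8 → sum 31
18 8 6 → sum 32
8 6 8 → sum 22  < 23 ✓
6 8 9 → sum 23
8 9 3 → sum 20  < 23 ✓
9 3 6 → sum 18  < 23 ✓
3 6 6 → sum 15  < 23 ✓
6 6 11 → sum 23
6 11 11 → sum 28
11 11 9 → sum 31
6 windows satisfy the condition.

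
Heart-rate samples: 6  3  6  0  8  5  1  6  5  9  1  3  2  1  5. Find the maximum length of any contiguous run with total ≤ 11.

4

[6] sum 6 len 1
[6, 3] sum 9 len 2
[3, 6] sum 9 len 2
[3, 6, 0] sum 9 len 3
[0, 8] sum 8 len 2
[5] sum 5 len 1
[5, 1] sum 6 len 2
[1, 6] sum 7 len 2
[6, 5] sum 11 len 2
[9] sum 9 len 1
[9, 1] sum 10 len 2
[1, 3] sum 4 len 2
[1, 3, 2] sum 6 len 3
[1, 3, 2, 1] sum 7 len 4
[3, 2, 1, 5] sum 11 len 4
Longest length seen: 4.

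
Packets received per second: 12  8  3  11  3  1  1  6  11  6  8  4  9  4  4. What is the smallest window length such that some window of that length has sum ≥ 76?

add 12: running sum 12 < 76
add 8: running sum 20 < 76
add 3: running sum 23 < 76
add 11: running sum 34 < 76
add 3: running sum 37 < 76
add 1: running sum 38 < 76
add 1: running sum 39 < 76
add 6: running sum 45 < 76
add 11: running sum 56 < 76
add 6: running sum 62 < 76
add 8: running sum 70 < 76
add 4: running sum 74 < 76
add 9: shortest ending here [12, 8, 3, 11, 3, 1, 1, 6, 11, 6, 8, 4, 9] sum 83, len 13
add 4: shortest ending here [12, 8, 3, 11, 3, 1, 1, 6, 11, 6, 8, 4, 9, 4] sum 87, len 14
add 4: shortest ending here [8, 3, 11, 3, 1, 1, 6, 11, 6, 8, 4, 9, 4, 4] sum 79, len 14
Shortest qualifying length: 13.

13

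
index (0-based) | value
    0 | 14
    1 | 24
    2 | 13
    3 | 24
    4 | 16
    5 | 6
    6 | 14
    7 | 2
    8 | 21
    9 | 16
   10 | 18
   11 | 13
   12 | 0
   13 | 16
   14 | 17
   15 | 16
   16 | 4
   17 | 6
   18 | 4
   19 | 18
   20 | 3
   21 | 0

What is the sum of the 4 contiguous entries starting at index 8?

68

Elements at indices 8..11: 21, 16, 18, 13
sum(21, 16, 18, 13) = 68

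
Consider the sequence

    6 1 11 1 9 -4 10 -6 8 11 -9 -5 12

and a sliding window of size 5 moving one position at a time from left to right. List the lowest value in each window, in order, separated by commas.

1, -4, -4, -6, -6, -6, -9, -9, -9

Sliding a size-5 window across the 13 values:
[6, 1, 11, 1, 9] → min 1
[1, 11, 1, 9, -4] → min -4
[11, 1, 9, -4, 10] → min -4
[1, 9, -4, 10, -6] → min -6
[9, -4, 10, -6, 8] → min -6
[-4, 10, -6, 8, 11] → min -6
[10, -6, 8, 11, -9] → min -9
[-6, 8, 11, -9, -5] → min -9
[8, 11, -9, -5, 12] → min -9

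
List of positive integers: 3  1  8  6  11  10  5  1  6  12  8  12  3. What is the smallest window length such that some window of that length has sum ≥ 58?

Extend right; whenever the sum reaches 58, record the length and shrink from the left:
add 3: running sum 3 < 58
add 1: running sum 4 < 58
add 8: running sum 12 < 58
add 6: running sum 18 < 58
add 11: running sum 29 < 58
add 10: running sum 39 < 58
add 5: running sum 44 < 58
add 1: running sum 45 < 58
add 6: running sum 51 < 58
end 9: [8, 6, 11, 10, 5, 1, 6, 12] sum 59, len 8
end 10: [6, 11, 10, 5, 1, 6, 12, 8] sum 59, len 8
end 11: [11, 10, 5, 1, 6, 12, 8, 12] sum 65, len 8
end 12: [11, 10, 5, 1, 6, 12, 8, 12, 3] sum 68, len 9
Shortest qualifying length: 8.

8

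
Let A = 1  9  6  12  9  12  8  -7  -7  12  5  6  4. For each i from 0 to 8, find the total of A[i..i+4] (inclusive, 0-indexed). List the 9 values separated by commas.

1 9 6 12 9 → sum 37
9 6 12 9 12 → sum 48
6 12 9 12 8 → sum 47
12 9 12 8 -7 → sum 34
9 12 8 -7 -7 → sum 15
12 8 -7 -7 12 → sum 18
8 -7 -7 12 5 → sum 11
-7 -7 12 5 6 → sum 9
-7 12 5 6 4 → sum 20

37, 48, 47, 34, 15, 18, 11, 9, 20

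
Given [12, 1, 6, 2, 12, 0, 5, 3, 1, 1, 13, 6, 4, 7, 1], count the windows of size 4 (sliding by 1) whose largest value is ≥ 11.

9

[12, 1, 6, 2] → max 12  ≥ 11 ✓
[1, 6, 2, 12] → max 12  ≥ 11 ✓
[6, 2, 12, 0] → max 12  ≥ 11 ✓
[2, 12, 0, 5] → max 12  ≥ 11 ✓
[12, 0, 5, 3] → max 12  ≥ 11 ✓
[0, 5, 3, 1] → max 5
[5, 3, 1, 1] → max 5
[3, 1, 1, 13] → max 13  ≥ 11 ✓
[1, 1, 13, 6] → max 13  ≥ 11 ✓
[1, 13, 6, 4] → max 13  ≥ 11 ✓
[13, 6, 4, 7] → max 13  ≥ 11 ✓
[6, 4, 7, 1] → max 7
9 windows satisfy the condition.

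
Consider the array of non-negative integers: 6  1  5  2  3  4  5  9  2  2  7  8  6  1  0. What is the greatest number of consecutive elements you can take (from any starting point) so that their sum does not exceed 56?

Extend to the right; shrink from the left whenever the sum exceeds 56:
→ 6: sum 6, len 1
→ 1: sum 7, len 2
→ 5: sum 12, len 3
→ 2: sum 14, len 4
→ 3: sum 17, len 5
→ 4: sum 21, len 6
→ 5: sum 26, len 7
→ 9: sum 35, len 8
→ 2: sum 37, len 9
→ 2: sum 39, len 10
→ 7: sum 46, len 11
→ 8: sum 54, len 12
→ 6 (dropped 6): sum 54, len 12
→ 1: sum 55, len 13
→ 0: sum 55, len 14
Longest length seen: 14.

14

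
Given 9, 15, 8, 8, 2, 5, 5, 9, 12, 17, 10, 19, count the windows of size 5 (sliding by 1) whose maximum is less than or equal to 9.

2

9 15 8 8 2 → max 15
15 8 8 2 5 → max 15
8 8 2 5 5 → max 8  ≤ 9 ✓
8 2 5 5 9 → max 9  ≤ 9 ✓
2 5 5 9 12 → max 12
5 5 9 12 17 → max 17
5 9 12 17 10 → max 17
9 12 17 10 19 → max 19
2 windows satisfy the condition.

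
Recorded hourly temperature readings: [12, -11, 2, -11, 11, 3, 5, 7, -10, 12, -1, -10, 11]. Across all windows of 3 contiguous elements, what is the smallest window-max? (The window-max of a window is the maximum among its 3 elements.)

2

(12, -11, 2) → max 12
(-11, 2, -11) → max 2
(2, -11, 11) → max 11
(-11, 11, 3) → max 11
(11, 3, 5) → max 11
(3, 5, 7) → max 7
(5, 7, -10) → max 7
(7, -10, 12) → max 12
(-10, 12, -1) → max 12
(12, -1, -10) → max 12
(-1, -10, 11) → max 11
Smallest of these is 2.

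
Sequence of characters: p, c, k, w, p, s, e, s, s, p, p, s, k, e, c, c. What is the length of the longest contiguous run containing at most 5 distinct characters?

add p: window [p] (1 distinct), len 1
add c: window [p, c] (2 distinct), len 2
add k: window [p, c, k] (3 distinct), len 3
add w: window [p, c, k, w] (4 distinct), len 4
add p: window [p, c, k, w, p] (4 distinct), len 5
add s: window [p, c, k, w, p, s] (5 distinct), len 6
add e: window [k, w, p, s, e] (5 distinct), len 5
add s: window [k, w, p, s, e, s] (5 distinct), len 6
add s: window [k, w, p, s, e, s, s] (5 distinct), len 7
add p: window [k, w, p, s, e, s, s, p] (5 distinct), len 8
add p: window [k, w, p, s, e, s, s, p, p] (5 distinct), len 9
add s: window [k, w, p, s, e, s, s, p, p, s] (5 distinct), len 10
add k: window [k, w, p, s, e, s, s, p, p, s, k] (5 distinct), len 11
add e: window [k, w, p, s, e, s, s, p, p, s, k, e] (5 distinct), len 12
add c: window [p, s, e, s, s, p, p, s, k, e, c] (5 distinct), len 11
add c: window [p, s, e, s, s, p, p, s, k, e, c, c] (5 distinct), len 12
Longest length with ≤5 distinct: 12.

12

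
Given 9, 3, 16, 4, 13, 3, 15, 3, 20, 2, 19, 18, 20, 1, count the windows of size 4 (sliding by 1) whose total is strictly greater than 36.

(9, 3, 16, 4) → sum 32
(3, 16, 4, 13) → sum 36
(16, 4, 13, 3) → sum 36
(4, 13, 3, 15) → sum 35
(13, 3, 15, 3) → sum 34
(3, 15, 3, 20) → sum 41  > 36 ✓
(15, 3, 20, 2) → sum 40  > 36 ✓
(3, 20, 2, 19) → sum 44  > 36 ✓
(20, 2, 19, 18) → sum 59  > 36 ✓
(2, 19, 18, 20) → sum 59  > 36 ✓
(19, 18, 20, 1) → sum 58  > 36 ✓
6 windows satisfy the condition.

6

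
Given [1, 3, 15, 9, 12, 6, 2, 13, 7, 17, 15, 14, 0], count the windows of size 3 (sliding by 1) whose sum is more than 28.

(1, 3, 15) → sum 19
(3, 15, 9) → sum 27
(15, 9, 12) → sum 36  > 28 ✓
(9, 12, 6) → sum 27
(12, 6, 2) → sum 20
(6, 2, 13) → sum 21
(2, 13, 7) → sum 22
(13, 7, 17) → sum 37  > 28 ✓
(7, 17, 15) → sum 39  > 28 ✓
(17, 15, 14) → sum 46  > 28 ✓
(15, 14, 0) → sum 29  > 28 ✓
5 windows satisfy the condition.

5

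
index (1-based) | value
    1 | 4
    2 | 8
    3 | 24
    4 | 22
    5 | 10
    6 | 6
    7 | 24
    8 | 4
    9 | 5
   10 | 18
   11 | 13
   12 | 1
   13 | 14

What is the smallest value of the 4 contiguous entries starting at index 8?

Elements at indices 8..11: 4, 5, 18, 13
min(4, 5, 18, 13) = 4

4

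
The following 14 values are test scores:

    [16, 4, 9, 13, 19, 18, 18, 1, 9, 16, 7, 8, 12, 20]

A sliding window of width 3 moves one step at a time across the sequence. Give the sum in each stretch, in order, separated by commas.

29, 26, 41, 50, 55, 37, 28, 26, 32, 31, 27, 40

Sliding a size-3 window across the 14 values:
(16, 4, 9) → sum 29
(4, 9, 13) → sum 26
(9, 13, 19) → sum 41
(13, 19, 18) → sum 50
(19, 18, 18) → sum 55
(18, 18, 1) → sum 37
(18, 1, 9) → sum 28
(1, 9, 16) → sum 26
(9, 16, 7) → sum 32
(16, 7, 8) → sum 31
(7, 8, 12) → sum 27
(8, 12, 20) → sum 40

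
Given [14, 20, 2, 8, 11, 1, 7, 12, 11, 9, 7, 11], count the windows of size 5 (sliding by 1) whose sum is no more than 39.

2

(14, 20, 2, 8, 11) → sum 55
(20, 2, 8, 11, 1) → sum 42
(2, 8, 11, 1, 7) → sum 29  ≤ 39 ✓
(8, 11, 1, 7, 12) → sum 39  ≤ 39 ✓
(11, 1, 7, 12, 11) → sum 42
(1, 7, 12, 11, 9) → sum 40
(7, 12, 11, 9, 7) → sum 46
(12, 11, 9, 7, 11) → sum 50
2 windows satisfy the condition.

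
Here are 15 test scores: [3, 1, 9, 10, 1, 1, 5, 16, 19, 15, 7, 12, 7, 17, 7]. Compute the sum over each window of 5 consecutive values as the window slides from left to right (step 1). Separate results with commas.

24, 22, 26, 33, 42, 56, 62, 69, 60, 58, 50

(3, 1, 9, 10, 1) → sum 24
(1, 9, 10, 1, 1) → sum 22
(9, 10, 1, 1, 5) → sum 26
(10, 1, 1, 5, 16) → sum 33
(1, 1, 5, 16, 19) → sum 42
(1, 5, 16, 19, 15) → sum 56
(5, 16, 19, 15, 7) → sum 62
(16, 19, 15, 7, 12) → sum 69
(19, 15, 7, 12, 7) → sum 60
(15, 7, 12, 7, 17) → sum 58
(7, 12, 7, 17, 7) → sum 50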